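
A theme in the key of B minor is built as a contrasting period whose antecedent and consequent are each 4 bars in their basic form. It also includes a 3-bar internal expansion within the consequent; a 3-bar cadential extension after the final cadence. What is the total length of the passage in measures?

Basic contrasting period: 4 + 4 = 8 bars.
8 (basic form) + 3 (internal expansion) + 3 (cadential extension) = 14.

14 measures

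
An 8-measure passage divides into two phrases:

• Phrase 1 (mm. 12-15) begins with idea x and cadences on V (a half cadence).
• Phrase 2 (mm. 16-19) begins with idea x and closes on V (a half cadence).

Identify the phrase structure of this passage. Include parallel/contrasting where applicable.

Both phrases have the same opening (x) and the same cadence (half cadence): the second is a restatement, not a consequent, so this is a repeated phrase rather than a period.

repeated phrase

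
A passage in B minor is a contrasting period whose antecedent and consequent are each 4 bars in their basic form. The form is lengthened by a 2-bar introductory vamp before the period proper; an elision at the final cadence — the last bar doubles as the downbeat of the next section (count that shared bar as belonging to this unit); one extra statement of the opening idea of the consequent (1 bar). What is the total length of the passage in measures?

Basic contrasting period: 4 + 4 = 8 bars.
8 (basic form) + 2 (introduction) + 1 (extra statement) = 11.
The elision shares a bar with the next section but does not change this unit's count.

11 measures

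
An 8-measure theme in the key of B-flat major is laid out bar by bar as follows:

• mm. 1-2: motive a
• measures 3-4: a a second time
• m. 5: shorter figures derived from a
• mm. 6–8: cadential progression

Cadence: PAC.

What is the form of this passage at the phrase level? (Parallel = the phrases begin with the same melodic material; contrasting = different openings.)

Basic idea (mm. 1–2) + its repetition (bars 3–4) form the presentation; fragmentation and cadence (measures 5–8) form the continuation — the 8-bar whole is a sentence.

sentence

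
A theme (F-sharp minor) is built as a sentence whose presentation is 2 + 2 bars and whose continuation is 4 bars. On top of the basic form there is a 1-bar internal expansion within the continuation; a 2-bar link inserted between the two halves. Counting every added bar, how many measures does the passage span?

Basic sentence: 2 + 2 + 4 = 8 bars.
8 (basic form) + 1 (internal expansion) + 2 (link) = 11.

11 measures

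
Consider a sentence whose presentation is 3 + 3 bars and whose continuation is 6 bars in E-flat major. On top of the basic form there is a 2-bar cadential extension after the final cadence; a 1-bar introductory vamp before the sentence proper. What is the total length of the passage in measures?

15 measures

Basic sentence: 3 + 3 + 6 = 12 bars.
12 (basic form) + 2 (cadential extension) + 1 (introduction) = 15.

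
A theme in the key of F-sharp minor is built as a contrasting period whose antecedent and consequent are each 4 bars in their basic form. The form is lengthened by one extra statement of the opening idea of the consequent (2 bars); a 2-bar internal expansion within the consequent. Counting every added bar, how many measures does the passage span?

12 measures

Basic contrasting period: 4 + 4 = 8 bars.
8 (basic form) + 2 (extra statement) + 2 (internal expansion) = 12.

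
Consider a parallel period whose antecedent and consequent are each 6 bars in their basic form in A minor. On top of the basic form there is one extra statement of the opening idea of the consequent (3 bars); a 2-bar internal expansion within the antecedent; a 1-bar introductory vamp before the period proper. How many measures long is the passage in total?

Basic parallel period: 6 + 6 = 12 bars.
12 (basic form) + 3 (extra statement) + 2 (internal expansion) + 1 (introduction) = 18.

18 measures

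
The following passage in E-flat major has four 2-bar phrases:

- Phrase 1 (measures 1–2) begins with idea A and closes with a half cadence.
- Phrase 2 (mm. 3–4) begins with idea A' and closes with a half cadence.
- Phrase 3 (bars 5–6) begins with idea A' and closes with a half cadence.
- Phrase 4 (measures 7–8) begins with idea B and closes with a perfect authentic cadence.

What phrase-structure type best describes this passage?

Four phrases in two halves: the first half (measures 1–4) ends with a half cadence, the second (measures 5–8) with a perfect authentic cadence — a large antecedent–consequent pair, i.e. a double period.
Phrase 3 begins with the same material as phrase 1, making it parallel.

parallel double period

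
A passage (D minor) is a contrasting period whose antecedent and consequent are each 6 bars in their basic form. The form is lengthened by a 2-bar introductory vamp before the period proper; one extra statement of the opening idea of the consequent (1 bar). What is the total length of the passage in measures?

Basic contrasting period: 6 + 6 = 12 bars.
12 (basic form) + 2 (introduction) + 1 (extra statement) = 15.

15 measures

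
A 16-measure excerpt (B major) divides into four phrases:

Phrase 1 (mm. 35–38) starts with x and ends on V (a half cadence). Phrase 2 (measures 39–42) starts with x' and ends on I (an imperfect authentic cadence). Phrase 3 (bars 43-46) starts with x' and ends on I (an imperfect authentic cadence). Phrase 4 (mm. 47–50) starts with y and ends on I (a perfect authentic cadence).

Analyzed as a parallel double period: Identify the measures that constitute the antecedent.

measures 35–42

In a double period the four phrases pair into a large antecedent (phrases 1–2, ending imperfect authentic cadence) and a large consequent (phrases 3–4, ending perfect authentic cadence). The antecedent spans mm. 35-42.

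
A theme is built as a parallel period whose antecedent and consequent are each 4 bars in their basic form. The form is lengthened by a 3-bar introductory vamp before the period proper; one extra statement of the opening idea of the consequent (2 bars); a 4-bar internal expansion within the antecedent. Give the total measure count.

Basic parallel period: 4 + 4 = 8 bars.
8 (basic form) + 3 (introduction) + 2 (extra statement) + 4 (internal expansion) = 17.

17 measures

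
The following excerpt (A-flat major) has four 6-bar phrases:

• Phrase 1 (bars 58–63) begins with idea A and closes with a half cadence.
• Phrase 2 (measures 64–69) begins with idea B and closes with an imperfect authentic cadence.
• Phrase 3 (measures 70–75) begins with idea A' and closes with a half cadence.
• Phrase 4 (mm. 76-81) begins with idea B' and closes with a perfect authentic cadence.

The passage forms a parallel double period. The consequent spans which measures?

measures 70–81

In a double period the four phrases pair into a large antecedent (phrases 1–2, ending imperfect authentic cadence) and a large consequent (phrases 3–4, ending perfect authentic cadence). The consequent spans mm. 70–81.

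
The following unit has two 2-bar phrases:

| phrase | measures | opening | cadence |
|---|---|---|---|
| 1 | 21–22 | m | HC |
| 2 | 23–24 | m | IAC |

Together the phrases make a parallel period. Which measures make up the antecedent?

measures 21–22

The phrase ending with the weaker cadence (half cadence) is the antecedent; the one ending more conclusively (imperfect authentic cadence) is the consequent. The antecedent is measures 21–22.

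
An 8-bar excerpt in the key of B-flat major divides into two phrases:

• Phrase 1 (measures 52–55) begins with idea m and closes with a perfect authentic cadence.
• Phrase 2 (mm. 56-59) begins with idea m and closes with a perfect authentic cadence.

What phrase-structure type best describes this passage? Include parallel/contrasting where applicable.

Both phrases have the same opening (m) and the same cadence (perfect authentic cadence): the second is a restatement, not a consequent, so this is a repeated phrase rather than a period.

repeated phrase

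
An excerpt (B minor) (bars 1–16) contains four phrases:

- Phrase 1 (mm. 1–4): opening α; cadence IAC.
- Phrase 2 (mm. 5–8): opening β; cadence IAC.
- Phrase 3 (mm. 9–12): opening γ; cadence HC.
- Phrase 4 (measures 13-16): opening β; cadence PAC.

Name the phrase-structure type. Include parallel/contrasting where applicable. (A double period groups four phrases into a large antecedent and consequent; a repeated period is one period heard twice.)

Four phrases in two halves: the first half (mm. 1-8) ends with an imperfect authentic cadence, the second (mm. 9-16) with a perfect authentic cadence — a large antecedent–consequent pair, i.e. a double period.
Phrase 3 begins with different material from phrase 1, making it contrasting.

contrasting double period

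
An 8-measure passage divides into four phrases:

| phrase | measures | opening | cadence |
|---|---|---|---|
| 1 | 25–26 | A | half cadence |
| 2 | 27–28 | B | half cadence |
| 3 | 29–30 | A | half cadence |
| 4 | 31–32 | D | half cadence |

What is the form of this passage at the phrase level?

Phrase 4 ends with a half cadence, no stronger than phrase 2's half cadence, so the four phrases do not form a double period; nor do phrases 3–4 duplicate 1–2, so it is not a repeated period. With no phrase reaching a conclusive cadence, the passage is a phrase group.

phrase group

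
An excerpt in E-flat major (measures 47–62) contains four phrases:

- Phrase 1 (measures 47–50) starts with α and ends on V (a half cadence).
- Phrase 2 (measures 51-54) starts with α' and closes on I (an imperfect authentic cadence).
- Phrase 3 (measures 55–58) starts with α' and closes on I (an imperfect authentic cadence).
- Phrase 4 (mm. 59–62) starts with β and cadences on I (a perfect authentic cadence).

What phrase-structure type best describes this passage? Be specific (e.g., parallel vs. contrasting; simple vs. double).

Four phrases in two halves: the first half (mm. 47–54) ends with an imperfect authentic cadence, the second (mm. 55–62) with a perfect authentic cadence — a large antecedent–consequent pair, i.e. a double period.
Phrase 3 begins with the same material as phrase 1, making it parallel.

parallel double period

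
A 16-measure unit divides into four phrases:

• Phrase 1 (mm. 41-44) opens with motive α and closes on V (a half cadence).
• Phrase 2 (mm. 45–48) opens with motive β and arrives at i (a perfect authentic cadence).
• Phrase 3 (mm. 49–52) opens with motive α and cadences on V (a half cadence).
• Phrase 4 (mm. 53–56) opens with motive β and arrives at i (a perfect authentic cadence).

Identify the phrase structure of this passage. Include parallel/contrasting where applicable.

The cadence pattern HC–PAC–HC–PAC is weak–strong twice, and phrases 3–4 restate phrases 1–2: a period heard twice, not a double period (which would end weakly at phrase 2).

repeated period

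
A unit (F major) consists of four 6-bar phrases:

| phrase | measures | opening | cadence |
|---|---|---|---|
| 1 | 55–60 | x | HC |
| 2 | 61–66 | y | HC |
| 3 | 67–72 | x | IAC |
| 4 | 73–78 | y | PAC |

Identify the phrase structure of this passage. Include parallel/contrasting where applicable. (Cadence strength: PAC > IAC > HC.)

Four phrases in two halves: the first half (measures 55–66) ends with a half cadence, the second (mm. 67–78) with a perfect authentic cadence — a large antecedent–consequent pair, i.e. a double period.
Phrase 3 begins with the same material as phrase 1, making it parallel.

parallel double period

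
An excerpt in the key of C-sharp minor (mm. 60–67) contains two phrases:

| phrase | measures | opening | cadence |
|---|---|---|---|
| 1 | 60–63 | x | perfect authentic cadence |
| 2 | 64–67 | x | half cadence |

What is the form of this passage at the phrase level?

phrase group

The second phrase closes with a half cadence, which is not stronger than the first phrase's perfect authentic cadence; without a weak→strong cadential pair there is no antecedent–consequent relationship, so this is a phrase group rather than a period.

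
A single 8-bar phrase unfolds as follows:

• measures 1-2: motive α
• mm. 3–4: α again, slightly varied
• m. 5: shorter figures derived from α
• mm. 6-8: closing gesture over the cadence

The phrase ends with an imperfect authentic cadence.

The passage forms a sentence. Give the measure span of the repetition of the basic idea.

measures 3–4

The presentation of a sentence is the basic idea (measures 1–2) plus its repetition (mm. 3–4); the repetition of the basic idea is therefore mm. 3-4.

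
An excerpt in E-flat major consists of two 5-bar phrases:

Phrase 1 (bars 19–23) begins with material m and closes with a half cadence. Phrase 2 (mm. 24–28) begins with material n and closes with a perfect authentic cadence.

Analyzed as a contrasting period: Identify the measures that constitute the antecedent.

The antecedent is the phrase ending with the weaker cadence (half cadence, phrase 1) and the consequent the one ending more conclusively (perfect authentic cadence, phrase 2); the antecedent is bars 19–23.

measures 19–23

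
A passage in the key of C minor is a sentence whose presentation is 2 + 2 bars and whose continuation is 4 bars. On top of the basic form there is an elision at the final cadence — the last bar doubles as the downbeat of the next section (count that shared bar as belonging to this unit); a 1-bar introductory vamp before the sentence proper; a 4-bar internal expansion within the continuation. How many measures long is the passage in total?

Basic sentence: 2 + 2 + 4 = 8 bars.
8 (basic form) + 1 (introduction) + 4 (internal expansion) = 13.
The elision shares a bar with the next section but does not change this unit's count.

13 measures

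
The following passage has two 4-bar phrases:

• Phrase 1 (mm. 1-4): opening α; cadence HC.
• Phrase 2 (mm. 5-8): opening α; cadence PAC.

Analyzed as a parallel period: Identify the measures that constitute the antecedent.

measures 1–4

The antecedent is the phrase ending with the weaker cadence (half cadence, phrase 1) and the consequent the one ending more conclusively (perfect authentic cadence, phrase 2); the antecedent is mm. 1–4.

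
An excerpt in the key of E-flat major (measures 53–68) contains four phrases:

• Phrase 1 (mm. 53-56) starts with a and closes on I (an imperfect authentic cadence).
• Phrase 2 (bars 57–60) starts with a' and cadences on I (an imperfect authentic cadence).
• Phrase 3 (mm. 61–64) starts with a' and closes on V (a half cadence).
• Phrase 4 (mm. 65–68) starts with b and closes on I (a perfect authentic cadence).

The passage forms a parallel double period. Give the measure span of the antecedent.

measures 53–60

In a double period the first pair of phrases (ending imperfect authentic cadence) is the large antecedent and the second pair (ending perfect authentic cadence) is the large consequent; the antecedent is measures 53–60.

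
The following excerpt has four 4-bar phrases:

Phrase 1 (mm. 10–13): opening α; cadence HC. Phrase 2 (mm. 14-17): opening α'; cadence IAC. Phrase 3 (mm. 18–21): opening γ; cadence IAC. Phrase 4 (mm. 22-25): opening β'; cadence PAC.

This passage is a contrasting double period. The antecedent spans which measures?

In a double period the four phrases pair into a large antecedent (phrases 1–2, ending imperfect authentic cadence) and a large consequent (phrases 3–4, ending perfect authentic cadence). The antecedent spans bars 10–17.

measures 10–17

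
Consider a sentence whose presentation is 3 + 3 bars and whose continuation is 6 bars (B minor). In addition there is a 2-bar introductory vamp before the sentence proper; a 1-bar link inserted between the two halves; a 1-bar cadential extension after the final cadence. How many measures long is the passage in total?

16 measures

Basic sentence: 3 + 3 + 6 = 12 bars.
12 (basic form) + 2 (introduction) + 1 (link) + 1 (cadential extension) = 16.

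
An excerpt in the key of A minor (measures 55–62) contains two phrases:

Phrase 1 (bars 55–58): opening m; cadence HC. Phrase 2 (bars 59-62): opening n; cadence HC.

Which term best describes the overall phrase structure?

The second phrase closes with a half cadence, which is not stronger than the first phrase's half cadence; without a weak→strong cadential pair there is no antecedent–consequent relationship, so this is a phrase group rather than a period.

phrase group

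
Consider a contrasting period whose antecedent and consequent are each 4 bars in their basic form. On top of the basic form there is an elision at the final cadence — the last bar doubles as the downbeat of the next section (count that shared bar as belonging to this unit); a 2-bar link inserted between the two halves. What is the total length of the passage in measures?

10 measures

Basic contrasting period: 4 + 4 = 8 bars.
8 (basic form) + 2 (link) = 10.
The elision shares a bar with the next section but does not change this unit's count.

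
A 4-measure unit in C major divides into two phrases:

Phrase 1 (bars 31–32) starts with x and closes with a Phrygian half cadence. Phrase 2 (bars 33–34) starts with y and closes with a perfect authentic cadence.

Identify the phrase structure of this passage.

contrasting period

Phrase 1 ends with a Phrygian half cadence (weaker) and phrase 2 with a perfect authentic cadence (stronger): antecedent + consequent = a period.
The two phrases open with different material (x / y), so the period is contrasting.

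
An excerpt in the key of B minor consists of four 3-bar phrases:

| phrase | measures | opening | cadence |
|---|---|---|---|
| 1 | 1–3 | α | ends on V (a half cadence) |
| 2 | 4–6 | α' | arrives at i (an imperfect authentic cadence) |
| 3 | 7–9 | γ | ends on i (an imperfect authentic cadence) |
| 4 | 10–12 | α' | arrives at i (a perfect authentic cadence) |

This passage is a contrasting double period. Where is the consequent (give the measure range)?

In a double period the four phrases pair into a large antecedent (phrases 1–2, ending imperfect authentic cadence) and a large consequent (phrases 3–4, ending perfect authentic cadence). The consequent spans bars 7-12.

measures 7–12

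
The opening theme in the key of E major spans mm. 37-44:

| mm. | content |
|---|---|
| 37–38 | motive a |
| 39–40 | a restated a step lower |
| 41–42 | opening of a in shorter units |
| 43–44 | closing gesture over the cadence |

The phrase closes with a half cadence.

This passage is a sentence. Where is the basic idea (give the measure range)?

The presentation of a sentence is the basic idea (bars 37-38) plus its repetition (mm. 39–40); the basic idea is therefore bars 37-38.

measures 37–38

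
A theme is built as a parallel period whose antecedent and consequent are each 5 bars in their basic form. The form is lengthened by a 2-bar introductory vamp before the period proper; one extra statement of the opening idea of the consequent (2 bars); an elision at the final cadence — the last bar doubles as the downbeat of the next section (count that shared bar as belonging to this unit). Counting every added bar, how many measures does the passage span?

Basic parallel period: 5 + 5 = 10 bars.
10 (basic form) + 2 (introduction) + 2 (extra statement) = 14.
The elision shares a bar with the next section but does not change this unit's count.

14 measures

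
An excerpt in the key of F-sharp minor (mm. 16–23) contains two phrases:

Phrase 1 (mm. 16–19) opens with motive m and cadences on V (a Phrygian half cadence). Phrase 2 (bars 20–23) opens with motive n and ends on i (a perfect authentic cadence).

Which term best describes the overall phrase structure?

contrasting period

Phrase 1 ends with a Phrygian half cadence (weaker) and phrase 2 with a perfect authentic cadence (stronger): antecedent + consequent = a period.
The two phrases open with different material (m / n), so the period is contrasting.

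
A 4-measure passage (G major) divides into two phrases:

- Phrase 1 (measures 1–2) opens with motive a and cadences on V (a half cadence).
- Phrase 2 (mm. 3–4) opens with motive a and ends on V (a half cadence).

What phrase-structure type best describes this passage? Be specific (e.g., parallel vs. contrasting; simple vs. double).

repeated phrase

Both phrases have the same opening (a) and the same cadence (half cadence): the second is a restatement, not a consequent, so this is a repeated phrase rather than a period.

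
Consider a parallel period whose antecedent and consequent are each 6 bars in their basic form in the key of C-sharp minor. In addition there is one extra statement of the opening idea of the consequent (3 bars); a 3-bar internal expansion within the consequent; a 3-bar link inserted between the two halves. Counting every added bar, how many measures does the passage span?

21 measures

Basic parallel period: 6 + 6 = 12 bars.
12 (basic form) + 3 (extra statement) + 3 (internal expansion) + 3 (link) = 21.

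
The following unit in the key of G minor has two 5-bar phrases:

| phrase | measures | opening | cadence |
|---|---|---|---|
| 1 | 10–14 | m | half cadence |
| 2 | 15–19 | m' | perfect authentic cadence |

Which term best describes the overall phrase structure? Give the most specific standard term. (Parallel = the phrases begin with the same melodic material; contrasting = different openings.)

Phrase 1 ends with a half cadence (weaker) and phrase 2 with a perfect authentic cadence (stronger): antecedent + consequent = a period.
The two phrases open with the same material (m / m'), so the period is parallel.

parallel period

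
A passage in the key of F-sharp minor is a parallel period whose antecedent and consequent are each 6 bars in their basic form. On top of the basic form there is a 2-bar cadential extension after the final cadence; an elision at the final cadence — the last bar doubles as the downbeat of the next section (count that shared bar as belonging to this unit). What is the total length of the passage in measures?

Basic parallel period: 6 + 6 = 12 bars.
12 (basic form) + 2 (cadential extension) = 14.
The elision shares a bar with the next section but does not change this unit's count.

14 measures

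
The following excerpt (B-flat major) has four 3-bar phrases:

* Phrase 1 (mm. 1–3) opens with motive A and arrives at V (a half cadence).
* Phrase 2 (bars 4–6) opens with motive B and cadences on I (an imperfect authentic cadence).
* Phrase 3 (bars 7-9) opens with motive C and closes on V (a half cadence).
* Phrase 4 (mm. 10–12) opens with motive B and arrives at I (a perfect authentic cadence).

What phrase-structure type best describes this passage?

contrasting double period

Four phrases in two halves: the first half (mm. 1–6) ends with an imperfect authentic cadence, the second (mm. 7-12) with a perfect authentic cadence — a large antecedent–consequent pair, i.e. a double period.
Phrase 3 begins with different material from phrase 1, making it contrasting.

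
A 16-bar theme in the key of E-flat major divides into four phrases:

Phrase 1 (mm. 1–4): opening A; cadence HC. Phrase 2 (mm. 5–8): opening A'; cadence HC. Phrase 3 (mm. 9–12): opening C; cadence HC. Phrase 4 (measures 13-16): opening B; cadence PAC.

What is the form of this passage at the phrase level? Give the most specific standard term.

Four phrases in two halves: the first half (mm. 1–8) ends with a half cadence, the second (measures 9-16) with a perfect authentic cadence — a large antecedent–consequent pair, i.e. a double period.
Phrase 3 begins with different material from phrase 1, making it contrasting.

contrasting double period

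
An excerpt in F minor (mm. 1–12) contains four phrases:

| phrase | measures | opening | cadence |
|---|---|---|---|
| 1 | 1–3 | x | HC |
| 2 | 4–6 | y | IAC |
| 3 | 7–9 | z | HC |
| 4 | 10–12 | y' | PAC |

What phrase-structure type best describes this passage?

Four phrases in two halves: the first half (mm. 1-6) ends with an imperfect authentic cadence, the second (mm. 7–12) with a perfect authentic cadence — a large antecedent–consequent pair, i.e. a double period.
Phrase 3 begins with different material from phrase 1, making it contrasting.

contrasting double period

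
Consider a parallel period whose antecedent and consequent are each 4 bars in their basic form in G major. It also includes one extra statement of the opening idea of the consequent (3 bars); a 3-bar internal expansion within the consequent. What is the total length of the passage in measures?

14 measures

Basic parallel period: 4 + 4 = 8 bars.
8 (basic form) + 3 (extra statement) + 3 (internal expansion) = 14.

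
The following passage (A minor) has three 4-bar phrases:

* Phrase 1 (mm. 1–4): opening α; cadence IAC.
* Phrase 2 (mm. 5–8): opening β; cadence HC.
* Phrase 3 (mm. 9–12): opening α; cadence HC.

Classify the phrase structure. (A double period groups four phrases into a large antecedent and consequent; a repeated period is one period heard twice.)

phrase group

The final phrase closes with a half cadence, which is not stronger than the preceding half cadence; the 3 phrases lack an overall antecedent–consequent design and so form a phrase group.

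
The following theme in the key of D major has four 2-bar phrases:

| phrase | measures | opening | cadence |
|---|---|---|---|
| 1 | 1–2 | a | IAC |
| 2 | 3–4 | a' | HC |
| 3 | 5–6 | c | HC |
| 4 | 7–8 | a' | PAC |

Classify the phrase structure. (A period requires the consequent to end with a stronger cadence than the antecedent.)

contrasting double period

Four phrases in two halves: the first half (mm. 1–4) ends with a half cadence, the second (mm. 5-8) with a perfect authentic cadence — a large antecedent–consequent pair, i.e. a double period.
Phrase 3 begins with different material from phrase 1, making it contrasting.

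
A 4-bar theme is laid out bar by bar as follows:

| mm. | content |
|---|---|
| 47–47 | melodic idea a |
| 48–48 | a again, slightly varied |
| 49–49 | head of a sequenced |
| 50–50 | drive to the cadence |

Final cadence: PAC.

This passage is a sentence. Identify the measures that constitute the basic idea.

measures 47–47

The presentation of a sentence is the basic idea (m. 47) plus its repetition (m. 48); the basic idea is therefore measure 47.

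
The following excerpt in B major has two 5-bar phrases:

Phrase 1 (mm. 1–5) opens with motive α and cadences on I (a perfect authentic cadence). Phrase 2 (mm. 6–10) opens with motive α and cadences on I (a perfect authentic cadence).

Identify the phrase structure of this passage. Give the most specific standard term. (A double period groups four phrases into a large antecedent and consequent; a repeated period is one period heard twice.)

Both phrases have the same opening (α) and the same cadence (perfect authentic cadence): the second is a restatement, not a consequent, so this is a repeated phrase rather than a period.

repeated phrase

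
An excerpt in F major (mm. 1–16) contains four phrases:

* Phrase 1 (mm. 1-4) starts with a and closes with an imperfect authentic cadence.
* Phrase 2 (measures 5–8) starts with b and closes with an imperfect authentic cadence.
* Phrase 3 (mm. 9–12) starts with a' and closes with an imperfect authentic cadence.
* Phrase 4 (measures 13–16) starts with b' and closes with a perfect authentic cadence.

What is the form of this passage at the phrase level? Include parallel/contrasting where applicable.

Four phrases in two halves: the first half (measures 1–8) ends with an imperfect authentic cadence, the second (measures 9-16) with a perfect authentic cadence — a large antecedent–consequent pair, i.e. a double period.
Phrase 3 begins with the same material as phrase 1, making it parallel.

parallel double period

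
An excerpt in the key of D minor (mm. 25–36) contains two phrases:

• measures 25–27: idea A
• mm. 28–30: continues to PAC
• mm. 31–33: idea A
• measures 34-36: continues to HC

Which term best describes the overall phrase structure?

phrase group

The second phrase closes with a half cadence, which is not stronger than the first phrase's perfect authentic cadence; without a weak→strong cadential pair there is no antecedent–consequent relationship, so this is a phrase group rather than a period.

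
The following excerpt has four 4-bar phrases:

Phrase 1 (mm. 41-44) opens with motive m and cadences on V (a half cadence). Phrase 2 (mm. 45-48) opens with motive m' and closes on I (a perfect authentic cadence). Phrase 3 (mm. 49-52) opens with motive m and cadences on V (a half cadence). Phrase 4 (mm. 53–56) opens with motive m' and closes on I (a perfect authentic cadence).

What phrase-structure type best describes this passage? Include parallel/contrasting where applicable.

The cadence pattern HC–PAC–HC–PAC is weak–strong twice, and phrases 3–4 restate phrases 1–2: a period heard twice, not a double period (which would end weakly at phrase 2).

repeated period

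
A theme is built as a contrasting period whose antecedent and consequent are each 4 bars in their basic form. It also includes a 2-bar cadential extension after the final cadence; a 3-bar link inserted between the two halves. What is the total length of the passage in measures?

13 measures

Basic contrasting period: 4 + 4 = 8 bars.
8 (basic form) + 2 (cadential extension) + 3 (link) = 13.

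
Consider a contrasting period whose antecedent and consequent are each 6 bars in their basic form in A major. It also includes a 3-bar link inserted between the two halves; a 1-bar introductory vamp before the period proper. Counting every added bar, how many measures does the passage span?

Basic contrasting period: 6 + 6 = 12 bars.
12 (basic form) + 3 (link) + 1 (introduction) = 16.

16 measures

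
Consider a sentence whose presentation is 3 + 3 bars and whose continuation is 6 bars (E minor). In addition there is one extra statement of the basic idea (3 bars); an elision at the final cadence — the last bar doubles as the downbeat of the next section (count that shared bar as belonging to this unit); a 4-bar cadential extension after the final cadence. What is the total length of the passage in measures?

Basic sentence: 3 + 3 + 6 = 12 bars.
12 (basic form) + 3 (extra statement) + 4 (cadential extension) = 19.
The elision shares a bar with the next section but does not change this unit's count.

19 measures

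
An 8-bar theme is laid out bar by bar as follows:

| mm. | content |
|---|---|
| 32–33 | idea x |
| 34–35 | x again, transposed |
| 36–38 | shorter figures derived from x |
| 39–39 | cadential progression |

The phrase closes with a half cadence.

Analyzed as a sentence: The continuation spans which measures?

measures 36–39

After the presentation (mm. 32–35), the continuation covers the fragmentation through the cadence: bars 36-39.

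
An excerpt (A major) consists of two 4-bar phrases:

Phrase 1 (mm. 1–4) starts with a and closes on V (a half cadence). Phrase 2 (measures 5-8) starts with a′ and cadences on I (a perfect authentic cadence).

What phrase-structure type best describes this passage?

parallel period

Phrase 1 ends with a half cadence (weaker) and phrase 2 with a perfect authentic cadence (stronger): antecedent + consequent = a period.
The two phrases open with the same material (a / a′), so the period is parallel.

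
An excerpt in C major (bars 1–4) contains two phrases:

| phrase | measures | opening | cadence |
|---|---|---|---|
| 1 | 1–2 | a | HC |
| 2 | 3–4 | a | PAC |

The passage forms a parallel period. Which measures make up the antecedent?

measures 1–2

The antecedent is the phrase ending with the weaker cadence (half cadence, phrase 1) and the consequent the one ending more conclusively (perfect authentic cadence, phrase 2); the antecedent is bars 1–2.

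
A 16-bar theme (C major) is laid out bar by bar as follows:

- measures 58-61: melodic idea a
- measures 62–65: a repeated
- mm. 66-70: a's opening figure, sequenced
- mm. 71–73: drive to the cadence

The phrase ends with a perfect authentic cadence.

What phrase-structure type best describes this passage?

Basic idea (bars 58-61) + its repetition (mm. 62–65) form the presentation; fragmentation and cadence (mm. 66-73) form the continuation — the 16-bar whole is a sentence.

sentence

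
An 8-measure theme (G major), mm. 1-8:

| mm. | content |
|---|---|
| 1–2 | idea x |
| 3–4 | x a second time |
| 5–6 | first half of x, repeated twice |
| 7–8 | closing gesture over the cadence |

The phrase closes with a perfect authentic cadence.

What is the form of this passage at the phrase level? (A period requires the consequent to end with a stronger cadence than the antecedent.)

sentence

Basic idea (measures 1-2) + its repetition (mm. 3-4) form the presentation; fragmentation and cadence (mm. 5–8) form the continuation — the 8-bar whole is a sentence.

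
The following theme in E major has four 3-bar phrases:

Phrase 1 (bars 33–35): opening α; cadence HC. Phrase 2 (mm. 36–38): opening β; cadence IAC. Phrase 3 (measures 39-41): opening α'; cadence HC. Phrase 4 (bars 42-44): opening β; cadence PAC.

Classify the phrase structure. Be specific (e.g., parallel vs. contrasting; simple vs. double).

Four phrases in two halves: the first half (mm. 33-38) ends with an imperfect authentic cadence, the second (bars 39–44) with a perfect authentic cadence — a large antecedent–consequent pair, i.e. a double period.
Phrase 3 begins with the same material as phrase 1, making it parallel.

parallel double period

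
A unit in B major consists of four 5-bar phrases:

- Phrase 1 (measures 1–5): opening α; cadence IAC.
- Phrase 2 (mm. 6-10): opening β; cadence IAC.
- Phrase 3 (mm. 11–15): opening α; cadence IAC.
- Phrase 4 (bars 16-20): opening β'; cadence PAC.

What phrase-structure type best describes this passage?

Four phrases in two halves: the first half (measures 1–10) ends with an imperfect authentic cadence, the second (bars 11–20) with a perfect authentic cadence — a large antecedent–consequent pair, i.e. a double period.
Phrase 3 begins with the same material as phrase 1, making it parallel.

parallel double period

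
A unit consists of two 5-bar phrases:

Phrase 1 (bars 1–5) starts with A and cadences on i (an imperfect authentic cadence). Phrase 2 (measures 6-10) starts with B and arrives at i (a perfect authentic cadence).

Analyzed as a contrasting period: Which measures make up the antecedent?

The antecedent is the phrase ending with the weaker cadence (imperfect authentic cadence, phrase 1) and the consequent the one ending more conclusively (perfect authentic cadence, phrase 2); the antecedent is measures 1-5.

measures 1–5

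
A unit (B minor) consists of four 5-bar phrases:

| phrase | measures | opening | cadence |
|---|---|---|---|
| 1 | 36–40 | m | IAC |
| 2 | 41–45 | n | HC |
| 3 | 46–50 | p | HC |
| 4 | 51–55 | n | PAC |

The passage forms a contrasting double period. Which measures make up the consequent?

measures 46–55

In a double period the four phrases pair into a large antecedent (phrases 1–2, ending half cadence) and a large consequent (phrases 3–4, ending perfect authentic cadence). The consequent spans mm. 46-55.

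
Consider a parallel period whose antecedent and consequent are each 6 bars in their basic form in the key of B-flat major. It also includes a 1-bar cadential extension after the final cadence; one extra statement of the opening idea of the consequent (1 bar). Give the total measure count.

Basic parallel period: 6 + 6 = 12 bars.
12 (basic form) + 1 (cadential extension) + 1 (extra statement) = 14.

14 measures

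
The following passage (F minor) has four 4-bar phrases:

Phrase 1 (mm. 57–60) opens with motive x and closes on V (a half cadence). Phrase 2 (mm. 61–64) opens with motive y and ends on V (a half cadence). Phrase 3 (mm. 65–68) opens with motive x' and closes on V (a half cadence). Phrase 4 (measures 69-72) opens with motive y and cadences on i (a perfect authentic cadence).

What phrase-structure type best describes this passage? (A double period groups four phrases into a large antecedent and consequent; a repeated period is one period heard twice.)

Four phrases in two halves: the first half (mm. 57–64) ends with a half cadence, the second (mm. 65-72) with a perfect authentic cadence — a large antecedent–consequent pair, i.e. a double period.
Phrase 3 begins with the same material as phrase 1, making it parallel.

parallel double period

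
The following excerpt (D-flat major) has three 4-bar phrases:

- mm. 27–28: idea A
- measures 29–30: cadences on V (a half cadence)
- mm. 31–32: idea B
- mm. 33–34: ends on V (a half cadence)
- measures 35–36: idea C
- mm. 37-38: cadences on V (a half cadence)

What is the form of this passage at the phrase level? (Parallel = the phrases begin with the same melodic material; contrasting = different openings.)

phrase group

The final phrase closes with a half cadence, which is not stronger than the preceding half cadence; the 3 phrases lack an overall antecedent–consequent design and so form a phrase group.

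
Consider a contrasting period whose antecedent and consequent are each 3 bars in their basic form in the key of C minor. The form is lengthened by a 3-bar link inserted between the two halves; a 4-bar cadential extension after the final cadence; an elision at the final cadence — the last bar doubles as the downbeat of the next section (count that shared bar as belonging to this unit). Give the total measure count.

13 measures

Basic contrasting period: 3 + 3 = 6 bars.
6 (basic form) + 3 (link) + 4 (cadential extension) = 13.
The elision shares a bar with the next section but does not change this unit's count.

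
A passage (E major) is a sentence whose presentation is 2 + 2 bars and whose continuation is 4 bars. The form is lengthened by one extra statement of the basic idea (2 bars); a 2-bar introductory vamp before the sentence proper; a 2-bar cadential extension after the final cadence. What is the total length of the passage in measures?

14 measures

Basic sentence: 2 + 2 + 4 = 8 bars.
8 (basic form) + 2 (extra statement) + 2 (introduction) + 2 (cadential extension) = 14.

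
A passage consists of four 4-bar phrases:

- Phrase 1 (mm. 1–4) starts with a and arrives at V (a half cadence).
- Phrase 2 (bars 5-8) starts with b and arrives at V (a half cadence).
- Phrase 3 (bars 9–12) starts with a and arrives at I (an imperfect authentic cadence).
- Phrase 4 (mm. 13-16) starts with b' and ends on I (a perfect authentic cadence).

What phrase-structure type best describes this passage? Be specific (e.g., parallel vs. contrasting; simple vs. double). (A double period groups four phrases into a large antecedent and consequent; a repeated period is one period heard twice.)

Four phrases in two halves: the first half (mm. 1–8) ends with a half cadence, the second (bars 9–16) with a perfect authentic cadence — a large antecedent–consequent pair, i.e. a double period.
Phrase 3 begins with the same material as phrase 1, making it parallel.

parallel double period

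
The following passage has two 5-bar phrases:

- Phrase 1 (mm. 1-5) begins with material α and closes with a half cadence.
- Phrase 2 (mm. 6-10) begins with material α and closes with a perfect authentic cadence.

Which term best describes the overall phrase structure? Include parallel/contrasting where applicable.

Phrase 1 ends with a half cadence (weaker) and phrase 2 with a perfect authentic cadence (stronger): antecedent + consequent = a period.
The two phrases open with the same material (α / α), so the period is parallel.

parallel period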